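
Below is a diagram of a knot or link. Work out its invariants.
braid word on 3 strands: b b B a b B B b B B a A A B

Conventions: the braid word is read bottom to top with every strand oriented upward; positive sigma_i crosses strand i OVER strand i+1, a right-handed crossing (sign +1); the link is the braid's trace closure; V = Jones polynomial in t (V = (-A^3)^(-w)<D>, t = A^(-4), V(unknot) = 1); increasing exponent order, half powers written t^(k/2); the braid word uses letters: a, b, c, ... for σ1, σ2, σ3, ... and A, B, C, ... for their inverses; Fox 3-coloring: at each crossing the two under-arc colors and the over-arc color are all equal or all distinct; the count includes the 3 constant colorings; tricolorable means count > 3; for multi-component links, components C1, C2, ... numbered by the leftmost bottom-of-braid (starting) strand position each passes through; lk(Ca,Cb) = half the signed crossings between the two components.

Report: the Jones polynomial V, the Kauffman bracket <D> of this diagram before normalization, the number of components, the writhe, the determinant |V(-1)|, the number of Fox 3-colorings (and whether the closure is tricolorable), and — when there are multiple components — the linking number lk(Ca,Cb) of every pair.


V = t^-3 + t^-2 + t^-1 + 1
<D> = A^-6 + A^-2 + A^2 + A^6 (w = -2)
3 components over 14 crossings, w = -2
lk(C1,C2): -1
lk(C1,C3) = 0
linking number lk(C2,C3) = 0
9 Fox colorings among 3^14, |V(-1)| = 0: tricolorable
why: w = -2 (over 14 crossings) is diagram-only; (-A^3)^(2) removes it from V


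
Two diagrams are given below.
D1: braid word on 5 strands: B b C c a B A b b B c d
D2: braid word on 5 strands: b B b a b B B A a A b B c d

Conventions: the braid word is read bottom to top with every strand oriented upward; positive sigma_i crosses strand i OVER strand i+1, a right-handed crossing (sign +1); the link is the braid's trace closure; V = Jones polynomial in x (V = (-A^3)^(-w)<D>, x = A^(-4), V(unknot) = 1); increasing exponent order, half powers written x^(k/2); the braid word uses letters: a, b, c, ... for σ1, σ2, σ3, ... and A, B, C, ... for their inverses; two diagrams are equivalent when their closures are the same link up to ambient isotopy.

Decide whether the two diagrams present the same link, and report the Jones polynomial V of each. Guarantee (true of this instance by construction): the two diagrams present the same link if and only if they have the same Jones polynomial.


equivalent: yes
D1 (bracket A^6; 12 crossings at w = +2): V = 1
V(D2) = 1  [14 crossings, <D> = A^6, w = +2]
observation: Markov moves rewrite D1 (12 crossings) into D2 (14)


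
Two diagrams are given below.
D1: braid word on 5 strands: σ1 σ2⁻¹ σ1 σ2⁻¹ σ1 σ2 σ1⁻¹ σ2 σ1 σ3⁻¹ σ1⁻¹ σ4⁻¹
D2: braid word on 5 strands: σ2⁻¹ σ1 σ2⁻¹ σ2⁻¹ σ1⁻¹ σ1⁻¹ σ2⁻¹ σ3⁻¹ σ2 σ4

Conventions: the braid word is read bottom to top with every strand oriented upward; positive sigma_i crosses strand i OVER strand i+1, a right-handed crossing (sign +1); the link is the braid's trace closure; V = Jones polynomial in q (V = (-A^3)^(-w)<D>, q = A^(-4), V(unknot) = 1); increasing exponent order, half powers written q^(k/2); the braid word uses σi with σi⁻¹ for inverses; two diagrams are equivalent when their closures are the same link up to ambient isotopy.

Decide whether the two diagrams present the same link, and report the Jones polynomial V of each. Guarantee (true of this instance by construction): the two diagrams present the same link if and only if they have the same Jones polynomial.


same link: no
V(D1) = -q^-1 + 2 - q + 2q^2 - q^3 + q^4 - q^5  [12 crossings, <D> = -A^-20 + A^-16 - A^-12 + 2A^-8 - A^-4 + 2 - A^4, w = 0]
V(D2) = -q^-6 + q^-5 - q^-4 + 2q^-3 - q^-2 + q^-1  [10 crossings, <D> = A^-8 - A^-4 + 2 - A^4 + A^8 - A^12, w = -4]
insight: comparing 2 Jones polynomials yields 2 groups


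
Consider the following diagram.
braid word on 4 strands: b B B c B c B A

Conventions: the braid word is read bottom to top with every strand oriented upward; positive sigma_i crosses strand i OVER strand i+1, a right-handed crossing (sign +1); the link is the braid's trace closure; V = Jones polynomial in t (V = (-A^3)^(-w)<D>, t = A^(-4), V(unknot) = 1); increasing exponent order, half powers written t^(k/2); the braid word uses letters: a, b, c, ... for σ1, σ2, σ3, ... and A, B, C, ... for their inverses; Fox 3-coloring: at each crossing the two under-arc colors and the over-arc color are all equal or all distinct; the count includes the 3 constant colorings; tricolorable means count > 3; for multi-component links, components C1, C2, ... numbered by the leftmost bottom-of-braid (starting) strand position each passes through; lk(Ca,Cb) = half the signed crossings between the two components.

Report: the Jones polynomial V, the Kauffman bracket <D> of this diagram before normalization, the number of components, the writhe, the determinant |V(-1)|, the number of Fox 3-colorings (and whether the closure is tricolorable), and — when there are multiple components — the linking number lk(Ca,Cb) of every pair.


V(t) = t^(-7/2) - 2t^(-5/2) + t^(-3/2) - 2t^(-1/2) + t^(1/2) - t^(3/2)
bracket: -A^-12 + A^-8 - 2A^-4 + 1 - 2A^4 + A^8, w = -2
2 components, writhe -2, over 8 crossings
lk(C1,C2) = 0
det 8, colorings 3 of 3^8 — not tricolorable
observation: w = -2 (over 8 crossings) is diagram-only; (-A^3)^(2) removes it from V


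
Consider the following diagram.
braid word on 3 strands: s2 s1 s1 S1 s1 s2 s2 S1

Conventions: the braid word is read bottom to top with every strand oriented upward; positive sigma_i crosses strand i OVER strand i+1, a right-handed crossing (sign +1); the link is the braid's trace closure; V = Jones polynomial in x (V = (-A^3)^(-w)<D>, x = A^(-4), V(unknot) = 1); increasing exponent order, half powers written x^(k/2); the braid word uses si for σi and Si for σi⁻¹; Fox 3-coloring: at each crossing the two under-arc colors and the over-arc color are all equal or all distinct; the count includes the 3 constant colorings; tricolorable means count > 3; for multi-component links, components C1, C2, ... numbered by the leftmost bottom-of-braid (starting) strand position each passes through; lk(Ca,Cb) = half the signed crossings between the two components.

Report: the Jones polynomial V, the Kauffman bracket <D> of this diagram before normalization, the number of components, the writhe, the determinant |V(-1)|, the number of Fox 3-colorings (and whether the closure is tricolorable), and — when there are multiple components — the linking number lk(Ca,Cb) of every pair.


Jones polynomial: V(x) = x - x^2 + 2x^3 - x^4 + x^5 - x^6
<D> = -A^-12 + A^-8 - A^-4 + 2 - A^4 + A^8; writhe +4
components 1, writhe +4 (8 crossings)
3-colorings: 3 of 3^8, det 7 — not tricolorable
note: det 7 = |V(-1)|; not divisible by 3, so not tricolorable


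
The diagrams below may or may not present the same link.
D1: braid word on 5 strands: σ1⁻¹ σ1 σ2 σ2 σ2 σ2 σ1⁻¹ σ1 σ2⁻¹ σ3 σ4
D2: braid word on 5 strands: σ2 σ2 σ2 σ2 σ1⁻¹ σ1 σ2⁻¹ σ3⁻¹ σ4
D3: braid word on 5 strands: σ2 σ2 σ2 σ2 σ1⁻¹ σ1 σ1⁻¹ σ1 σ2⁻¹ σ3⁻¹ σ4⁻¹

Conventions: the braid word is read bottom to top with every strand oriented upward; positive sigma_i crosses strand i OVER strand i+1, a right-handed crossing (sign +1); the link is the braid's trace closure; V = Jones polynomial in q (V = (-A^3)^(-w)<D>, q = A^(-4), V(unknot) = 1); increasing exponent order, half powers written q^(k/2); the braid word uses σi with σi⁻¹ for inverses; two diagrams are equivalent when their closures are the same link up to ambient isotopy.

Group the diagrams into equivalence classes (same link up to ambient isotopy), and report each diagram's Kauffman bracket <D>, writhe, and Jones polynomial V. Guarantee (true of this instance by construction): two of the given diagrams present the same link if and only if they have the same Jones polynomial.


classes: {D1, D2, D3}
V(D1) = -q^(1/2) - q^(3/2) - q^(5/2) + q^(9/2)  [11 crossings, <D> = -A^-3 + A^5 + A^9 + A^13, w = +5]
V(D2) = -q^(1/2) - q^(3/2) - q^(5/2) + q^(9/2)  (w +3, c 9, <D> = -A^-9 + A^-1 + A^3 + A^7)
V(D3) = -q^(1/2) - q^(3/2) - q^(5/2) + q^(9/2)  [11 crossings, <D> = -A^-15 + A^-7 + A^-3 + A, w = +1]
note: one V(q) for all 3 diagrams — one class (guaranteed)


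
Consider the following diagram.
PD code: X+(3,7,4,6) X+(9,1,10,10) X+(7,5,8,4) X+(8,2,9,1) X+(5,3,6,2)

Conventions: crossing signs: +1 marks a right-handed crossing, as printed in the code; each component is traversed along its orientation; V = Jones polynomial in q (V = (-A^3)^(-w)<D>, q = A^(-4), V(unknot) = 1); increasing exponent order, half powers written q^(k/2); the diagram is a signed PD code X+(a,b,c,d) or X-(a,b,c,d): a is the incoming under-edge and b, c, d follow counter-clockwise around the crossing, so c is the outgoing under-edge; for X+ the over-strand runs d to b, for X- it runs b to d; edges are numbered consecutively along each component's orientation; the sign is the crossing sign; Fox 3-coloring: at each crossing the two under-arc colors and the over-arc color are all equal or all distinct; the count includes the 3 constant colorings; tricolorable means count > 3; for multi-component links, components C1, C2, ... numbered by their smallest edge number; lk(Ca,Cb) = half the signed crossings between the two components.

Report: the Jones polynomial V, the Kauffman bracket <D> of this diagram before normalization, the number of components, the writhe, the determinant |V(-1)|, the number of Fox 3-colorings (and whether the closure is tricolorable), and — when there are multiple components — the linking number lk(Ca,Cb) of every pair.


V(q) = q + q^3 - q^4
bracket: A^-1 - A^3 - A^11, w = +5
1 component, writhe +5, over 5 crossings
det 3, colorings 9 of 3^5 — tricolorable
observation: w = +5 shifts under R1 moves; the (-A^3)^(-5) factor cancels that in V


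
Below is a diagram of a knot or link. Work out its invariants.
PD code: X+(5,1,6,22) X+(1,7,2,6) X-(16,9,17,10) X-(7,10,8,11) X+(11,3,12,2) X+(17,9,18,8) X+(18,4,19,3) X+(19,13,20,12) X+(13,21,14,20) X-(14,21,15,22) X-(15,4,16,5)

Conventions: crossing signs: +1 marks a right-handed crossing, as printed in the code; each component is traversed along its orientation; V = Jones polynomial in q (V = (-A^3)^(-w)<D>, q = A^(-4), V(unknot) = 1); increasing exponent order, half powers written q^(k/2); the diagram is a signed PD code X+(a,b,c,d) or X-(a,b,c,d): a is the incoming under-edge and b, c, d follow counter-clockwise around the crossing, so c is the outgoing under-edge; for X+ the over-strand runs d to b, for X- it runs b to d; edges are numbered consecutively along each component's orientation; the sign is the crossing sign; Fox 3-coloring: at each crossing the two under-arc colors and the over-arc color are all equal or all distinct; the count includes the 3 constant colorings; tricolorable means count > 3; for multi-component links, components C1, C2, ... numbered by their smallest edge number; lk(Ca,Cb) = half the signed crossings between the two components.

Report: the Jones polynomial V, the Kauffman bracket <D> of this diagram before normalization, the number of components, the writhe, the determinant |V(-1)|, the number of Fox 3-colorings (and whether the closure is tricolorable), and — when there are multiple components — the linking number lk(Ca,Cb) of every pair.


V(q) = q + q^3 - q^4
bracket: A^-7 - A^-3 - A^5, w = +3
1 component, writhe +3, over 11 crossings
det 3, colorings 9 of 3^11 — tricolorable
observation: |V(-1)| = 3: so tricolorable, since 3 divides 3


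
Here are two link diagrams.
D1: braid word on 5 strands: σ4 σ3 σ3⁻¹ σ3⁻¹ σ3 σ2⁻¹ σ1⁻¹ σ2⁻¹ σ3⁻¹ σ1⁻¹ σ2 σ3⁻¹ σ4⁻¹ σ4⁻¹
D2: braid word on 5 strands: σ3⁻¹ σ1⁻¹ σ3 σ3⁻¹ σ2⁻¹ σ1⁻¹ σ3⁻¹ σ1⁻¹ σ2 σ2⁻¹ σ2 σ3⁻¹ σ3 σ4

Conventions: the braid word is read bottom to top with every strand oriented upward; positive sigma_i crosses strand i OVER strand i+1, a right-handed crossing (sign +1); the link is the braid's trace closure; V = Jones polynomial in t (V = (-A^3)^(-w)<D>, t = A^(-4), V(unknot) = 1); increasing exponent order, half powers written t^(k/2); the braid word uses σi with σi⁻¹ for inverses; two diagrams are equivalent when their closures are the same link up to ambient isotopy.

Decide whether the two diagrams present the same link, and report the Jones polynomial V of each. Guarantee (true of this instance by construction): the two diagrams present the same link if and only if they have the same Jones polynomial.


equivalent: yes
D1 (bracket A^-14 - A^-10 + 2A^-6 - A^-2 + A^2 - A^6; 14 crossings at w = -6): V = -t^-6 + t^-5 - t^-4 + 2t^-3 - t^-2 + t^-1
D2 (bracket A^-8 - A^-4 + 2 - A^4 + A^8 - A^12; 14 crossings at w = -4): V = -t^-6 + t^-5 - t^-4 + 2t^-3 - t^-2 + t^-1
key observation: one V(t) for all 2 diagrams — one class (guaranteed)


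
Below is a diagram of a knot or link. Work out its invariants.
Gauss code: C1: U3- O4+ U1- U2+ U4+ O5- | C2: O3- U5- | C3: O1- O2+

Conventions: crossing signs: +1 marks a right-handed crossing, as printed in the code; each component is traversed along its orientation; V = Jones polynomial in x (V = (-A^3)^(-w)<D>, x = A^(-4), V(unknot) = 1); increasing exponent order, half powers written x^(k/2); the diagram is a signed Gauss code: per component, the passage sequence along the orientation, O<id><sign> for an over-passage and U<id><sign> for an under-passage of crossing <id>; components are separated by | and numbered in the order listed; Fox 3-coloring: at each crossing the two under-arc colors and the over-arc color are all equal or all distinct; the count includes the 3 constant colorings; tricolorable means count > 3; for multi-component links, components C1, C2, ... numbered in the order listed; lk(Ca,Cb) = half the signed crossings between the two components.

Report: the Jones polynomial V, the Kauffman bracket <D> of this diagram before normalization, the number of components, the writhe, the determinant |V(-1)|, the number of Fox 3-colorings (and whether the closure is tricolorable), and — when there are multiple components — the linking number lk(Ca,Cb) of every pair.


V(x) = x^-3 + x^-2 + x^-1 + 1
bracket: -A^-3 - A - A^5 - A^9, w = -1
3 components, writhe -1, over 5 crossings
lk(C1,C2) = -1
linking number lk(C1,C3) = 0
lk(C2,C3): 0
det 0, colorings 9 of 3^6 — tricolorable
observation: w = -1 (over 5 crossings) is diagram-only; (-A^3)^(1) removes it from V


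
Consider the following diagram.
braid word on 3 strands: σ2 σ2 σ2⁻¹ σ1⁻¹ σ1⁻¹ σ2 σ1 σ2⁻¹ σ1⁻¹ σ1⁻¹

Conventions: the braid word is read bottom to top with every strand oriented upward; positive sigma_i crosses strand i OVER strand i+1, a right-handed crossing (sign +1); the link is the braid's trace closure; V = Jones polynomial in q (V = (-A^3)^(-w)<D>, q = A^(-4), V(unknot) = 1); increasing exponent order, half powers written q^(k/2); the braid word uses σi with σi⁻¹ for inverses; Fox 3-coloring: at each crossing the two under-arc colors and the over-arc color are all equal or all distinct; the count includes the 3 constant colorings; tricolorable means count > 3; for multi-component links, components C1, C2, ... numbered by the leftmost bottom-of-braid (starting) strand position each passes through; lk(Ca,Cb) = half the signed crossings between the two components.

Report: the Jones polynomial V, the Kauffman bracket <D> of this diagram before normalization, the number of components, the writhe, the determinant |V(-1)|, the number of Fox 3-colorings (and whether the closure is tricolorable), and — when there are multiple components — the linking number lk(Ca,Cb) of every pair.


V(q) = q^-5 - 2q^-4 + 2q^-3 - 2q^-2 + 2q^-1 - 1 + q
bracket: A^-10 - A^-6 + 2A^-2 - 2A^2 + 2A^6 - 2A^10 + A^14, w = -2
1 component, writhe -2, over 10 crossings
det 11, colorings 3 of 3^10 — not tricolorable
observation: det 11 = |V(-1)|; not divisible by 3, so not tricolorable


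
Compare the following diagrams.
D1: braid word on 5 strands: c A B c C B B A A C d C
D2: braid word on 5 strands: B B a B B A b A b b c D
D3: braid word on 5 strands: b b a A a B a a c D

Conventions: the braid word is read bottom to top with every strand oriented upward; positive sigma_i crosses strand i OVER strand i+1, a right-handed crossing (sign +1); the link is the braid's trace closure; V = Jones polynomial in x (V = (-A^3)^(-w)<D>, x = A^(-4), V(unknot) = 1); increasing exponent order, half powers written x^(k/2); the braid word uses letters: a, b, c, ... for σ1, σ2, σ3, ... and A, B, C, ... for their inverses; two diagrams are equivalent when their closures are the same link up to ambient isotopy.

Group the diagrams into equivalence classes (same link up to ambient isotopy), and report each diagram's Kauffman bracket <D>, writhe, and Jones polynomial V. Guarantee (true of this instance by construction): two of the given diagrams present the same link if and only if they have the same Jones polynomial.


grouping into links: {D1} | {D2} | {D3}
V(D1) = x^-8 - 2x^-7 + x^-6 - 2x^-5 + 2x^-4 + x^-2  (w -6, c 12, <D> = A^-10 + 2A^-2 - 2A^2 + A^6 - 2A^10 + A^14)
V(D2) = 1  (w -2, c 12, <D> = A^-6)
V(D3) = x - x^2 + 2x^3 - x^4 + x^5 - x^6  (w +4, c 10, <D> = -A^-12 + A^-8 - A^-4 + 2 - A^4 + A^8)
key observation: 3 classes among 3 diagrams; unequal V(x) rules out equality


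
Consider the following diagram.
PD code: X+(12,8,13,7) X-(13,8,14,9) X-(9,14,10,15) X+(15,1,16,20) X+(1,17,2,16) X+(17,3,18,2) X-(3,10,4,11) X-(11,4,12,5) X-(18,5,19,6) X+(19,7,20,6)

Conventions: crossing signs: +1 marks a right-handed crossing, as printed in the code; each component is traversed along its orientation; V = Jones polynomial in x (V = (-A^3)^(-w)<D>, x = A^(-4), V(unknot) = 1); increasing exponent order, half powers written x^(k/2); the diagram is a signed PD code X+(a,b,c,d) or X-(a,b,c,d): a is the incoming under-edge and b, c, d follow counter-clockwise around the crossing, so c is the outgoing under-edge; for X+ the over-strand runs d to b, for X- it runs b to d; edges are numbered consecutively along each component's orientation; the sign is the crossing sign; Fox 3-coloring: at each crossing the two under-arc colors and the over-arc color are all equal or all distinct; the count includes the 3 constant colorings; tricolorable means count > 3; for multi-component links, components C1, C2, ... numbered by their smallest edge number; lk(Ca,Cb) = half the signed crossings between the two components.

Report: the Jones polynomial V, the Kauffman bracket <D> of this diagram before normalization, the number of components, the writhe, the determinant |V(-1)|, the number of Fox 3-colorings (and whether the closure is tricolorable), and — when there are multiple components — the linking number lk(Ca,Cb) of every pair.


Jones polynomial: V(x) = -x^-3 + x^-2 - x^-1 + 3 - x + x^2 - x^3
<D> = -A^-12 + A^-8 - A^-4 + 3 - A^4 + A^8 - A^12; writhe 0
components 1, writhe 0 (10 crossings)
3-colorings: 27 of 3^10, det 9 — tricolorable
note: palindromic: swapping x for 1/x fixes V


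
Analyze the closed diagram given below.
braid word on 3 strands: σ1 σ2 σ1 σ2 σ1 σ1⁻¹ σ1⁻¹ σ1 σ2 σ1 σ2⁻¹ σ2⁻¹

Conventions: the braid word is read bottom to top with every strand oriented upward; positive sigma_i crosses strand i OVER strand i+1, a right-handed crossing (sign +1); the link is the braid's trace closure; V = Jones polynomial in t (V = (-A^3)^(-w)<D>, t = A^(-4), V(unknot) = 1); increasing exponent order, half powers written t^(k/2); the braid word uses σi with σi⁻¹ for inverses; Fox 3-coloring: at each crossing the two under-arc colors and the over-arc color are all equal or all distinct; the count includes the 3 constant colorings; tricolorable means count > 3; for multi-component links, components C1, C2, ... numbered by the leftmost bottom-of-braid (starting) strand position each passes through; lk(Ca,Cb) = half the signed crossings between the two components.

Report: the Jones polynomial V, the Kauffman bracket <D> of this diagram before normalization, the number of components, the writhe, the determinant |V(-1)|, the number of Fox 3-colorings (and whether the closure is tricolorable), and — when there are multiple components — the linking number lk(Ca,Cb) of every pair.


V(t) = t - t^2 + 2t^3 - t^4 + t^5 - t^6
bracket: -A^-12 + A^-8 - A^-4 + 2 - A^4 + A^8, w = +4
1 component, writhe +4, over 12 crossings
det 7, colorings 3 of 3^12 — not tricolorable
observation: free reduction leaves σ1 σ2 σ1 σ2 σ2 σ1 σ2⁻¹ σ2⁻¹ of the original 12 letters


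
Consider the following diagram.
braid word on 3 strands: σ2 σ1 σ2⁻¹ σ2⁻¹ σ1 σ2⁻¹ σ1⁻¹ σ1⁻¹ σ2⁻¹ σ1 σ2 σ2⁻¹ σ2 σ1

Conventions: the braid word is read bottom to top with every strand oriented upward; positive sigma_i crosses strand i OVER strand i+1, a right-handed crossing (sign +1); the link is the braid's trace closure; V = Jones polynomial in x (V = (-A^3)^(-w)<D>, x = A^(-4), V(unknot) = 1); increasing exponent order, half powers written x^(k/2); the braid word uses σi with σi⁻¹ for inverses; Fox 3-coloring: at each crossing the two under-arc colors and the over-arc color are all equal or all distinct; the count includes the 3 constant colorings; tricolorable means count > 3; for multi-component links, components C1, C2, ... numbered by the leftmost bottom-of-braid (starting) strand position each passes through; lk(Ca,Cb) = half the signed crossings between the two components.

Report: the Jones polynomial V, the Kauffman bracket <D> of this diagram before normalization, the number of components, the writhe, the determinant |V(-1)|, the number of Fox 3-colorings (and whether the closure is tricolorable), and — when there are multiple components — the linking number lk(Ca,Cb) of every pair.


Jones polynomial: V(x) = -x^-3 + x^-2 - x^-1 + 3 - x + x^2 - x^3
<D> = -A^-12 + A^-8 - A^-4 + 3 - A^4 + A^8 - A^12; writhe 0
components 1, writhe 0 (14 crossings)
3-colorings: 27 of 3^14, det 9 — tricolorable
note: inverse pairs cancel, leaving σ2 σ1 σ2⁻¹ σ2⁻¹ σ1 σ2⁻¹ σ1⁻¹ σ1⁻¹ σ2⁻¹ σ1 σ2 σ1


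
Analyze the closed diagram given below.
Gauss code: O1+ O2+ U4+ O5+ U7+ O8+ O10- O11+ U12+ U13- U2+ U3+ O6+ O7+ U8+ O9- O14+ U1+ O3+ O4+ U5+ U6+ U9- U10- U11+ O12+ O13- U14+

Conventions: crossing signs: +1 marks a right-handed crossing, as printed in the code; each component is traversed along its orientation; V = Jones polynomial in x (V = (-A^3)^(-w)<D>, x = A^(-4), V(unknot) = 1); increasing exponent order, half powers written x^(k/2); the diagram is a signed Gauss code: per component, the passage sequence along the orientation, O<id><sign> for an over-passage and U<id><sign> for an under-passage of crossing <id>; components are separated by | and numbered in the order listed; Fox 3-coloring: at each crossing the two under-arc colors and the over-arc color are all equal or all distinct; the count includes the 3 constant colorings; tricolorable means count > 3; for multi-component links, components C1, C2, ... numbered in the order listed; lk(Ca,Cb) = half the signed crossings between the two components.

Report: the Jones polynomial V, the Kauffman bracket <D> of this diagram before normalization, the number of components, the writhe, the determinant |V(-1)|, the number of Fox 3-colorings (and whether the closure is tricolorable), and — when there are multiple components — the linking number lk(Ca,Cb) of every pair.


V = x^3 + x^5 - x^8
<D> = -A^-8 + A^4 + A^12 (w = +8)
1 component over 14 crossings, w = +8
9 Fox colorings among 3^14, |V(-1)| = 3: tricolorable
why: |V(-1)| = 3: so tricolorable, since 3 divides 3


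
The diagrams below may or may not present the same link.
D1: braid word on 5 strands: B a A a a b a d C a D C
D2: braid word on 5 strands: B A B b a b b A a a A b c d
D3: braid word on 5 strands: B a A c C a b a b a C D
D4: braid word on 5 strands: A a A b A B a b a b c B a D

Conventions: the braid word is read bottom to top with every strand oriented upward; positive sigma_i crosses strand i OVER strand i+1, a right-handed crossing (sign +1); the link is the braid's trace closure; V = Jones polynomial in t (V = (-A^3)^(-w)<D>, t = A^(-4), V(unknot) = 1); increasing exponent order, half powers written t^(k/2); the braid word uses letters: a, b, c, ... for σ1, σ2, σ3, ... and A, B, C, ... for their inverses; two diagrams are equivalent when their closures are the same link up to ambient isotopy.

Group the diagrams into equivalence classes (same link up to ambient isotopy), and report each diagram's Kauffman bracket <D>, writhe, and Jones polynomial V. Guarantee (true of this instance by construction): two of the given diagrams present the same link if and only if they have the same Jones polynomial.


classes: {D1, D3} | {D2, D4}
V(D1) = t + 2t^3 + t^5  [12 crossings, <D> = A^-14 + 2A^-6 + A^2, w = +2]
V(D2) = 1 + t + t^2 + t^3  [14 crossings, <D> = 1 + A^4 + A^8 + A^12, w = +4]
D3 (bracket A^-14 + 2A^-6 + A^2; 12 crossings at w = +2): V = t + 2t^3 + t^5
D4 (bracket A^-6 + A^-2 + A^2 + A^6; 14 crossings at w = +2): V = 1 + t + t^2 + t^3
insight: 2 values of V(t) split the 4 diagrams


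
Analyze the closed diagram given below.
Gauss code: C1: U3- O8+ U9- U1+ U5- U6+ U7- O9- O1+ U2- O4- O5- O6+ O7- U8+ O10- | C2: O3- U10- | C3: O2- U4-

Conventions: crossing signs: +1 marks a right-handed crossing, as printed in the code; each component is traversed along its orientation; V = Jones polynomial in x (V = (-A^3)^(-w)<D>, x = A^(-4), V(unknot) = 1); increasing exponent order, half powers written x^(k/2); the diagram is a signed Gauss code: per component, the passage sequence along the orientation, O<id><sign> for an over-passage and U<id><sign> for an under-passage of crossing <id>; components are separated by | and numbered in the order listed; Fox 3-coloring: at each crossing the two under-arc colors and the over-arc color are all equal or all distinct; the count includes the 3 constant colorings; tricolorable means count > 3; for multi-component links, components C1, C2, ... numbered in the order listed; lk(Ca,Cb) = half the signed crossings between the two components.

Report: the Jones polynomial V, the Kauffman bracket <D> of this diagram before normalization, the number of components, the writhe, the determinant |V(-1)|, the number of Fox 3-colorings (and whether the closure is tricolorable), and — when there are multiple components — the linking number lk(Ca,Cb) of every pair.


V = x^-5 + 2x^-3 + x^-1
<D> = A^-8 + 2 + A^8 (w = -4)
3 components over 10 crossings, w = -4
lk(C1,C2): -1
lk(C1,C3) = -1
linking number lk(C2,C3) = 0
3 Fox colorings among 3^10, |V(-1)| = 4: not tricolorable
why: w = -4 shifts under R1 moves; the (-A^3)^(4) factor cancels that in V


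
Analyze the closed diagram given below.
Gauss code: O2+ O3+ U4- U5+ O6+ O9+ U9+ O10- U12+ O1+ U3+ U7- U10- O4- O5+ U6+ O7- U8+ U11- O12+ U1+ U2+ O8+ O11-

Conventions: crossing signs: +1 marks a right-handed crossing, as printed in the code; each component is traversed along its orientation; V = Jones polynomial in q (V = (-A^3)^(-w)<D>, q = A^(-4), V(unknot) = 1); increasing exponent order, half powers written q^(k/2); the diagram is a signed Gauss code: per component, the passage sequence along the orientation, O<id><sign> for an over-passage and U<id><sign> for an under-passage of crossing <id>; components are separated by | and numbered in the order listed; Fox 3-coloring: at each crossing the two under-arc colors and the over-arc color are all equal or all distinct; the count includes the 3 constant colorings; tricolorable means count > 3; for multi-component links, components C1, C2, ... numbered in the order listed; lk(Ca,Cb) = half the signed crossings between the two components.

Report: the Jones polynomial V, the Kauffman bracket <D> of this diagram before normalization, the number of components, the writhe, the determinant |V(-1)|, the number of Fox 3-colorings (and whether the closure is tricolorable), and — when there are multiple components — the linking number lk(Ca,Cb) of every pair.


V(q) = q + q^3 - q^4
bracket: -A^-4 + 1 + A^8, w = +4
1 component, writhe +4, over 12 crossings
det 3, colorings 9 of 3^12 — tricolorable
observation: |V(-1)| = 3: so tricolorable, since 3 divides 3


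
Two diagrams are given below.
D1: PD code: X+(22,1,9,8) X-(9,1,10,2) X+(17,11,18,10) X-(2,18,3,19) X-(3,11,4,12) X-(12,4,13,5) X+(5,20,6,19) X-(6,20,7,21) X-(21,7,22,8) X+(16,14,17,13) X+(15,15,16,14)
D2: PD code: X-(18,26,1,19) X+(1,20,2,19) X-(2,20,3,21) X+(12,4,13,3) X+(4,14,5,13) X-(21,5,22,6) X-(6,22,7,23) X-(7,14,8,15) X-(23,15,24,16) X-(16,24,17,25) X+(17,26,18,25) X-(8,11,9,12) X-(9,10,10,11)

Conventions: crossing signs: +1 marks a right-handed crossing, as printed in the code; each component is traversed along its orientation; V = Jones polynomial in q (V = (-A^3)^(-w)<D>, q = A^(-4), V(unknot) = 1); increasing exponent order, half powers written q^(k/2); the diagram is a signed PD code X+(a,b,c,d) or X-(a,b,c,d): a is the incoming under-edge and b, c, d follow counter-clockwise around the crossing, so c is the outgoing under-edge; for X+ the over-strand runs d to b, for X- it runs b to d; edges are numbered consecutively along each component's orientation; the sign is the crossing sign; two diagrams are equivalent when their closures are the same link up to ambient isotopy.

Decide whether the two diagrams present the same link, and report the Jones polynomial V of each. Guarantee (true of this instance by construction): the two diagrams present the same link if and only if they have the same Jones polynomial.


equivalent: yes
D1 (bracket A^-1 - A^3 + A^7 + A^15; 11 crossings at w = -1): V = -q^(-9/2) - q^(-5/2) + q^(-3/2) - q^(-1/2)
D2 (bracket A^-13 - A^-9 + A^-5 + A^3; 13 crossings at w = -5): V = -q^(-9/2) - q^(-5/2) + q^(-3/2) - q^(-1/2)
key observation: all 2 diagrams share one V(q), hence one class


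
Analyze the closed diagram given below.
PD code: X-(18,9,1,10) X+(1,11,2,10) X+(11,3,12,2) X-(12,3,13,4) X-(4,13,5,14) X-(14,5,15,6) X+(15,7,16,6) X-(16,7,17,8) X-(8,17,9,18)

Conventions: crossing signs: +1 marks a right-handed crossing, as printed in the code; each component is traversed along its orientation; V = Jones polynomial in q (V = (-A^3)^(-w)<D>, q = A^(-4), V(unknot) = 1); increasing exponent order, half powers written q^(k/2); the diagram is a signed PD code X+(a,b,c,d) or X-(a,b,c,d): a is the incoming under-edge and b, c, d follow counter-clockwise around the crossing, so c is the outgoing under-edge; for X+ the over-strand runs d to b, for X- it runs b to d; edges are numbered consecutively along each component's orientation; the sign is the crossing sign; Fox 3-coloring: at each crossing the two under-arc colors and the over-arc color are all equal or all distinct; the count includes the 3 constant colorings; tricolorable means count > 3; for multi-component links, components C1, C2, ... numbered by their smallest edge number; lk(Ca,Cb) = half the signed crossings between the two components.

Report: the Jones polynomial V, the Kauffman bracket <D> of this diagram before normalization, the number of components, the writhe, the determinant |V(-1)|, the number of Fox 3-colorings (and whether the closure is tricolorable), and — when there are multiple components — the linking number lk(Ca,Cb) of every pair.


V(q) = -q^-4 + q^-3 + q^-1
bracket: -A^-5 - A^3 + A^7, w = -3
1 component, writhe -3, over 9 crossings
det 3, colorings 9 of 3^9 — tricolorable
observation: w = -3 (over 9 crossings) is diagram-only; (-A^3)^(3) removes it from V


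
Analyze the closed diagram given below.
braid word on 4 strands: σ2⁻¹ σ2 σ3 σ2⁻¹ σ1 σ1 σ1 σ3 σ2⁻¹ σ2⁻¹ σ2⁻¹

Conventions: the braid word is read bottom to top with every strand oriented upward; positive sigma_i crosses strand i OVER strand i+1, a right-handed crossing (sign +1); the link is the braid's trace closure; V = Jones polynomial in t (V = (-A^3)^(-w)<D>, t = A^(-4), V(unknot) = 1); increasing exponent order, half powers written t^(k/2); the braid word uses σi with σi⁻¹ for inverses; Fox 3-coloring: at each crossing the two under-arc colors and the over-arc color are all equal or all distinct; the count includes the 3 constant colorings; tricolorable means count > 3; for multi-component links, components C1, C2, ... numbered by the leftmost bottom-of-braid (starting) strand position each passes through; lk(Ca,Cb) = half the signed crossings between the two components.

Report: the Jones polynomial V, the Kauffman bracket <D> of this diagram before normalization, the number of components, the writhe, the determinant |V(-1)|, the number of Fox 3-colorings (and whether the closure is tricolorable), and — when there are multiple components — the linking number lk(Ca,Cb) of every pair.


Jones polynomial: V(t) = t^-4 - 2t^-3 + 3t^-2 - 5t^-1 + 6 - 5t + 5t^2 - 3t^3 + 2t^4 - t^5
<D> = A^-17 - 2A^-13 + 3A^-9 - 5A^-5 + 5A^-1 - 6A^3 + 5A^7 - 3A^11 + 2A^15 - A^19; writhe +1
components 1, writhe +1 (11 crossings)
3-colorings: 9 of 3^11, det 33 — tricolorable
note: w = +1 (over 11 crossings) is diagram-only; (-A^3)^(-1) removes it from V


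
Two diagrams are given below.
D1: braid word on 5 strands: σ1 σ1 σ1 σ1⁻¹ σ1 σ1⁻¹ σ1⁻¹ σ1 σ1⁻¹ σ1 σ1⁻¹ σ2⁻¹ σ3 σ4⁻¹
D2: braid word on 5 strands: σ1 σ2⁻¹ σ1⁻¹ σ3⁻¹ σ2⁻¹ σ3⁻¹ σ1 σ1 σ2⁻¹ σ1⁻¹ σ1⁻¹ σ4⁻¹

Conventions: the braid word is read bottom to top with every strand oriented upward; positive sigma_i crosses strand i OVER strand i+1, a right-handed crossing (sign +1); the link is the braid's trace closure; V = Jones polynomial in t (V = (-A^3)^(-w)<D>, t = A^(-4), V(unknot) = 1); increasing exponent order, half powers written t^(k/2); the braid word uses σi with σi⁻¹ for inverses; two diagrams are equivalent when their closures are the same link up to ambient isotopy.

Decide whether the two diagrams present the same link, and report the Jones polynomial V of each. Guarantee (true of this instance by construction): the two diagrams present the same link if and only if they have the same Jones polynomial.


same link: no
V(D1) = 1  [14 crossings, <D> = 1, w = 0]
V(D2) = -t^-6 + t^-5 - t^-4 + 2t^-3 - t^-2 + t^-1  (w -6, c 12, <D> = A^-14 - A^-10 + 2A^-6 - A^-2 + A^2 - A^6)
note: 2 values of V(t) split the 2 diagrams


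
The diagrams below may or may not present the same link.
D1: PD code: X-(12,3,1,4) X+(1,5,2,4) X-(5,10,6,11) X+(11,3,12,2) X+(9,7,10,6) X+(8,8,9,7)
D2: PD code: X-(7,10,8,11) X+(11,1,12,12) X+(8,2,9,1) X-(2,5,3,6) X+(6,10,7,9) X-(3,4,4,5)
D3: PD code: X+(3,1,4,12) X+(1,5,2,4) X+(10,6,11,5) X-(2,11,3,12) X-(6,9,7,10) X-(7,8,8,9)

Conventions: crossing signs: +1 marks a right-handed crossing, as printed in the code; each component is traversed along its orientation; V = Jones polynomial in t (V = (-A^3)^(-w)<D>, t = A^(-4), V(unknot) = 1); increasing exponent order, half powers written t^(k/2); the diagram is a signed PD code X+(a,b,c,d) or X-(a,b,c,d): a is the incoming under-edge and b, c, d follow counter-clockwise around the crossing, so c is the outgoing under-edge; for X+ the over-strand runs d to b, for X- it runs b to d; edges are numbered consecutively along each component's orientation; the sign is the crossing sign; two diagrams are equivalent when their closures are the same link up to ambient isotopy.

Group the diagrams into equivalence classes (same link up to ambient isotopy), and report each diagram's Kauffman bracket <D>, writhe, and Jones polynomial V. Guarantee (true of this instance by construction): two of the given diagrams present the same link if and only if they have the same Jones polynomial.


equivalence classes: {D1, D2, D3}
D1 (bracket A^6; 6 crossings at w = +2): V = 1
V(D2) = 1  (w 0, c 6, <D> = 1)
D3 (bracket 1; 6 crossings at w = 0): V = 1
key observation: one V(t) for all 3 diagrams — one class (guaranteed)


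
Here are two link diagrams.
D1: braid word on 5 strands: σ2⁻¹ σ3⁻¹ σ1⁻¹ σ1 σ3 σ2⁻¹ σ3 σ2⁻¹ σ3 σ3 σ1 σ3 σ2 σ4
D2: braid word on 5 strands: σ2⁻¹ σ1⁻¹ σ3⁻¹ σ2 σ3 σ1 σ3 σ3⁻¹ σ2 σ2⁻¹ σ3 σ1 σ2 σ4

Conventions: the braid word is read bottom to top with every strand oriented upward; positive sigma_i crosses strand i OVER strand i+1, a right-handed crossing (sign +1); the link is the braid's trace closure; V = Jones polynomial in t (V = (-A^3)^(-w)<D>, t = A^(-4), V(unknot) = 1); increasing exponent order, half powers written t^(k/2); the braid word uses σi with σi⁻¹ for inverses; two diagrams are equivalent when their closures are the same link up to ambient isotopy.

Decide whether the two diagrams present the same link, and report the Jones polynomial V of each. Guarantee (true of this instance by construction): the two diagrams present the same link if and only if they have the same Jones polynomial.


equivalent: no
V(D1) = t^-1 - 1 + 2t - 2t^2 + 2t^3 - 2t^4 + t^5  (w +4, c 14, <D> = A^-8 - 2A^-4 + 2 - 2A^4 + 2A^8 - A^12 + A^16)
V(D2) = 1  (w +4, c 14, <D> = A^12)
why: 2 values of V(t) split the 2 diagrams


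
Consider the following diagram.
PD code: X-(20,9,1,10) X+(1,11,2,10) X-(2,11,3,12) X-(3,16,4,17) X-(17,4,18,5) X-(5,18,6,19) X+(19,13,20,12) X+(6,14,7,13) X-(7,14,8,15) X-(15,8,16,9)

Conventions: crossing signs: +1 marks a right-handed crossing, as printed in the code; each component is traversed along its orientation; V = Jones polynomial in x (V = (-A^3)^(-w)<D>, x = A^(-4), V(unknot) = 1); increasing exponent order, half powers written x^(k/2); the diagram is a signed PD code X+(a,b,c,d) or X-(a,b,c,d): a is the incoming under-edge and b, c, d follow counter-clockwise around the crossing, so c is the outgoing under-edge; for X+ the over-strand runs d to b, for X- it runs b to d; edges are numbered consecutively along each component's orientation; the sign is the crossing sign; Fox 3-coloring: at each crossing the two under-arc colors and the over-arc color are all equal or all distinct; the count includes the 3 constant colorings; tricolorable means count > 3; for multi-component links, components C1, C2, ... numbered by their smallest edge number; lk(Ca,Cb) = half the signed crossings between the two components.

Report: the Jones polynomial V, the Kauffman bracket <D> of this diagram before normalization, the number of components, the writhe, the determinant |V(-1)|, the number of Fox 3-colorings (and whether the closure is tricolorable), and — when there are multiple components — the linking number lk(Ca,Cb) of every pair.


V(x) = -x^-4 + x^-3 + x^-1
bracket: A^-8 + 1 - A^4, w = -4
1 component, writhe -4, over 10 crossings
det 3, colorings 9 of 3^10 — tricolorable
observation: w = -4 (over 10 crossings) is diagram-only; (-A^3)^(4) removes it from V


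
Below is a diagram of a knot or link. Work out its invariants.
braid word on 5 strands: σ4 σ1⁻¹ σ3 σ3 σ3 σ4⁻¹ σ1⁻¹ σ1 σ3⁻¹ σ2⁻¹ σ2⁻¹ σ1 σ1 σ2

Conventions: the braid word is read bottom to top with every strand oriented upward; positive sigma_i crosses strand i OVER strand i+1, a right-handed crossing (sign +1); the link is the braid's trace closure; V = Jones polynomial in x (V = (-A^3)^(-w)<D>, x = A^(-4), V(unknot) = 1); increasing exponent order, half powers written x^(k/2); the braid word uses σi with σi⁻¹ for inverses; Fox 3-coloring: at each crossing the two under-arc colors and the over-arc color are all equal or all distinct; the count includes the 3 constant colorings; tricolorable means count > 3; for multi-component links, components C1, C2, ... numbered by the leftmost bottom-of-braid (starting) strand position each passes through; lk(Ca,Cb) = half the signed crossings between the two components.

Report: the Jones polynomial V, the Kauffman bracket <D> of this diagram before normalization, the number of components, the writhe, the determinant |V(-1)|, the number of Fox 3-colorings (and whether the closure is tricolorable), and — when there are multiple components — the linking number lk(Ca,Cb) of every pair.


V = x^-1 - 1 + 2x - 3x^2 + 3x^3 - 2x^4 + 2x^5 - x^6
<D> = -A^-18 + 2A^-14 - 2A^-10 + 3A^-6 - 3A^-2 + 2A^2 - A^6 + A^10 (w = +2)
1 component over 14 crossings, w = +2
9 Fox colorings among 3^14, |V(-1)| = 15: tricolorable
why: free reduction leaves σ4 σ1⁻¹ σ3 σ3 σ3 σ4⁻¹ σ3⁻¹ σ2⁻¹ σ2⁻¹ σ1 σ1 σ2 of the original 14 letters
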